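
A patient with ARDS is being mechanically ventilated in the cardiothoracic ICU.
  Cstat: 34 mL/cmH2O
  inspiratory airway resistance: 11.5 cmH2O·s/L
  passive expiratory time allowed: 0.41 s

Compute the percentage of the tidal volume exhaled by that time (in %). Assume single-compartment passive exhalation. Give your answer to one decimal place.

τ = R × C = 11.5 × 34 mL/cmH2O = 11.5 × 0.034 L/cmH2O = 0.391 s.
Passive exhalation: V(t)/V₀ = e^(−t/τ) = e^(−0.41/0.391) = 0.3504.
Fraction exhaled = 1 − 0.3504 = 0.6496 → 64.96%.

65.0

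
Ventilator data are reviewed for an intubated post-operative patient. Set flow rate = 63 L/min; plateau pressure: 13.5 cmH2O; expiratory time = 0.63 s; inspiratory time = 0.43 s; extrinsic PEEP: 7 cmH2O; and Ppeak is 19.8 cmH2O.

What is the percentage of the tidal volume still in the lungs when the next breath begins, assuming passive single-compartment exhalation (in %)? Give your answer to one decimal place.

Flow: 63 L/min ÷ 60 = 1.05 L/s.
Vt = flow × Ti = 1.05 L/s × 0.43 s × 1000 mL/L = 451.5 mL.
R = (PIP − Pplat)/V̇ = (19.8 − 13.5) / 1.05 = 6.3/1.05 = 6.0 cmH2O·s/L.
C = Vt/(Pplat − PEEP) = 451.5 / (13.5 − 7) = 451.5/6.5 = 69.462 mL/cmH2O.
τ = R × C = 6.0 × 0.06946 L/cmH2O = 0.4168 s.
Fraction remaining at end-expiration = e^(−Te/τ) = e^(−0.63/0.4168) = 0.2206 → 22.06%.

22.1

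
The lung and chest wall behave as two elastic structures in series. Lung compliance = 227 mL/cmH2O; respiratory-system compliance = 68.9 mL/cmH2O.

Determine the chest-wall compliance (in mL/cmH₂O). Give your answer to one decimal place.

1/Ccw = 1/Crs − 1/CL.
1/Ccw = 1/68.9 − 1/227 = 0.01011.
Ccw = 98.912 mL/cmH2O.

98.9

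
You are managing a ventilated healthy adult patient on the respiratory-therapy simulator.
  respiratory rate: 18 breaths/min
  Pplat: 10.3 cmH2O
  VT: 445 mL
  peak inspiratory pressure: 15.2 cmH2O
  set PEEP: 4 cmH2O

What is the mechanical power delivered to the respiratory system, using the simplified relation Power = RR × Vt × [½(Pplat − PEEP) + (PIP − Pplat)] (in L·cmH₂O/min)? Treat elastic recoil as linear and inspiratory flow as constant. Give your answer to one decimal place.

Per-breath work = Vt × [½(Pplat−PEEP) + (PIP−Pplat)] = 0.445 × [0.5×6.3 + 4.9] = 0.445 × 8.05 = 3.582 L·cmH2O.
Power = 18 × 3.582 = 64.476 L·cmH2O/min.

64.5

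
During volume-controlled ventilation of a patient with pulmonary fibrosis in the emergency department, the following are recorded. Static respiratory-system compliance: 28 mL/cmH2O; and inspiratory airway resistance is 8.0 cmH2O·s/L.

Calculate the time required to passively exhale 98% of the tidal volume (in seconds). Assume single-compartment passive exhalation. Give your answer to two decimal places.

0.88

τ = R × C = 8.0 × 28 mL/cmH2O = 8.0 × 0.028 L/cmH2O = 0.224 s.
Exhaled fraction f = 1 − e^(−t/τ) → t = −τ·ln(1 − f) = −0.224·ln(0.02) = 0.8763 s.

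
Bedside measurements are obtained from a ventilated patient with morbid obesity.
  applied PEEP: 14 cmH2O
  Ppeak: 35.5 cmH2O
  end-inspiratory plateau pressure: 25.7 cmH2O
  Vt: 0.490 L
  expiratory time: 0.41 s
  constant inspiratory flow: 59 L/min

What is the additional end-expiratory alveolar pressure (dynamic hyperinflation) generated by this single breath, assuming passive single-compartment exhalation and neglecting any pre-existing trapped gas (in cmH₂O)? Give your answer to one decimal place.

4.4

Flow: 59 L/min ÷ 60 = 0.9833 L/s.
R = (PIP − Pplat)/V̇ = (35.5 − 25.7) / 0.9833 = 9.8/0.9833 = 9.966 cmH2O·s/L.
C = Vt/(Pplat − PEEP) = 490.0 / (25.7 − 14) = 490.0/11.7 = 41.88 mL/cmH2O.
τ = R × C = 9.966 × 0.04188 L/cmH2O = 0.4174 s.
Fraction remaining = e^(−Te/τ) = e^(−0.41/0.4174) = 0.3745; trapped volume = 490.0 × 0.3745 = 183.51 mL.
Additional alveolar pressure from trapping ≈ V_trapped / C = 183.51 / 41.88 = 4.382 cmH2O.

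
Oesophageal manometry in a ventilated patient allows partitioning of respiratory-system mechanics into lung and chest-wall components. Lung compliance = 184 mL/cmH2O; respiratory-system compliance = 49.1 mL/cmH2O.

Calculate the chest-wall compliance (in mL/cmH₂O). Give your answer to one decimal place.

67.0

1/Ccw = 1/Crs − 1/CL.
1/Ccw = 1/49.1 − 1/184 = 0.01493.
Ccw = 66.979 mL/cmH2O.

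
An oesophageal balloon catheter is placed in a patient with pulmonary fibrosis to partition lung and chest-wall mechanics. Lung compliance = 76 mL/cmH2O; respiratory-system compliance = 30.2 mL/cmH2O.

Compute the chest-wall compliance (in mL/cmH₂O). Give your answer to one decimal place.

50.1

1/Ccw = 1/Crs − 1/CL.
1/Ccw = 1/30.2 − 1/76 = 0.01995.
Ccw = 50.125 mL/cmH2O.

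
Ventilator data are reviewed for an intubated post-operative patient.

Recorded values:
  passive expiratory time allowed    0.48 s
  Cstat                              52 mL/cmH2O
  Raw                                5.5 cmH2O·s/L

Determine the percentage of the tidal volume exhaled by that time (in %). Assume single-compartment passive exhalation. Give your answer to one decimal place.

81.3

τ = R × C = 5.5 × 52 mL/cmH2O = 5.5 × 0.052 L/cmH2O = 0.286 s.
Passive exhalation: V(t)/V₀ = e^(−t/τ) = e^(−0.48/0.286) = 0.1867.
Fraction exhaled = 1 − 0.1867 = 0.8133 → 81.33%.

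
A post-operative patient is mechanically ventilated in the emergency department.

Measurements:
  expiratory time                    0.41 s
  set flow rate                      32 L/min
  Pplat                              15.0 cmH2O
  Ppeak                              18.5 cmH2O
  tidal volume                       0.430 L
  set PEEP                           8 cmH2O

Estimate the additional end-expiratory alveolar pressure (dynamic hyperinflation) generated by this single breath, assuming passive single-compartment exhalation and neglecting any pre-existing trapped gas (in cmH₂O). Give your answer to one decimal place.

Flow: 32 L/min ÷ 60 = 0.5333 L/s.
R = (PIP − Pplat)/V̇ = (18.5 − 15.0) / 0.5333 = 3.5/0.5333 = 6.563 cmH2O·s/L.
C = Vt/(Pplat − PEEP) = 430.0 / (15.0 − 8) = 430.0/7.0 = 61.429 mL/cmH2O.
τ = R × C = 6.563 × 0.06143 L/cmH2O = 0.4032 s.
Fraction remaining = e^(−Te/τ) = e^(−0.41/0.4032) = 0.3617; trapped volume = 430.0 × 0.3617 = 155.53 mL.
Additional alveolar pressure from trapping ≈ V_trapped / C = 155.53 / 61.429 = 2.532 cmH2O.

2.5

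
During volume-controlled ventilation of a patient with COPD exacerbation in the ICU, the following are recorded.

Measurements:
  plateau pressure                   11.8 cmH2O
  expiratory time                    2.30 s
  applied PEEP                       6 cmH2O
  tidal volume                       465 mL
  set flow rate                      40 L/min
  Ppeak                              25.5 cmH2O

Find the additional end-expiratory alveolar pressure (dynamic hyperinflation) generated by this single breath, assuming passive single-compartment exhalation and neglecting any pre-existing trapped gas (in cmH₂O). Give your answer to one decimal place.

Flow: 40 L/min ÷ 60 = 0.6667 L/s.
R = (PIP − Pplat)/V̇ = (25.5 − 11.8) / 0.6667 = 13.7/0.6667 = 20.549 cmH2O·s/L.
C = Vt/(Pplat − PEEP) = 465.0 / (11.8 − 6) = 465.0/5.8 = 80.172 mL/cmH2O.
τ = R × C = 20.549 × 0.08017 L/cmH2O = 1.647 s.
Fraction remaining = e^(−Te/τ) = e^(−2.30/1.647) = 0.2475; trapped volume = 465.0 × 0.2475 = 115.09 mL.
Additional alveolar pressure from trapping ≈ V_trapped / C = 115.09 / 80.172 = 1.436 cmH2O.

1.4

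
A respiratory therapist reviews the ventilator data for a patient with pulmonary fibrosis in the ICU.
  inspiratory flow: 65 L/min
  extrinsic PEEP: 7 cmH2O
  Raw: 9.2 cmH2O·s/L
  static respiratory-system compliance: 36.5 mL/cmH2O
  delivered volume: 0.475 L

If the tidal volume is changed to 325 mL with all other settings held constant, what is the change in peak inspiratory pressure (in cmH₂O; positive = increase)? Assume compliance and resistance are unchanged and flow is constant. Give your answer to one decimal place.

PIP = Vt/C + R·V̇ + PEEP (constant-flow equation of motion).
Only the elastic term changes: ΔPIP = ΔVt / C = (325 − 475) / 36.5 = -4.11 cmH2O.

-4.1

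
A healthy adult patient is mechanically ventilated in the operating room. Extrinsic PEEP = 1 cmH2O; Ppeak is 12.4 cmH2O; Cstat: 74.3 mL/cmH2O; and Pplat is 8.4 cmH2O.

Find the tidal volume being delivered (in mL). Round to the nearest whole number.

550

Vt = Cstat × (Pplat − PEEP) = 74.3 × (8.4 − 1) = 74.3 × 7.4 = 549.82 mL.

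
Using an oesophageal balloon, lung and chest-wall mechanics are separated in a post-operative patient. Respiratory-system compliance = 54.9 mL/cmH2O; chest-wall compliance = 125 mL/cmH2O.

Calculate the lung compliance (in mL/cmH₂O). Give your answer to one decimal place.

1/CL = 1/Crs − 1/Ccw.
1/CL = 1/54.9 − 1/125 = 0.01021.
CL = 97.943 mL/cmH2O.

97.9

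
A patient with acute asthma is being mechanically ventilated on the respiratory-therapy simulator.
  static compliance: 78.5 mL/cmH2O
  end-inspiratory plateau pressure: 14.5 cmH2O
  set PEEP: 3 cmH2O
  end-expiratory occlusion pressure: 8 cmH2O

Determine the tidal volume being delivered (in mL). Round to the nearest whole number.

End-expiratory occlusion gives total PEEP = 8 cmH2O (intrinsic PEEP = 8 − 3 = 5). Use total PEEP for the elastic gradient.
Vt = Cstat × (Pplat − PEEPtotal) = 78.5 × (14.5 − 8) = 78.5 × 6.5 = 510.25 mL.

510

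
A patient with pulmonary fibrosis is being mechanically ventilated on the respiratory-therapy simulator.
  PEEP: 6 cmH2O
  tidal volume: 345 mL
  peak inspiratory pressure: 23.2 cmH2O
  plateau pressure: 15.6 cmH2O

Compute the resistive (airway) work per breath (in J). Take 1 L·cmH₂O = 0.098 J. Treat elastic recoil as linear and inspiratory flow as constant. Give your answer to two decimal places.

0.26

With constant inspiratory flow the resistive pressure is constant at PIP − Pplat = 23.2 − 15.6 = 7.6 cmH2O, so resistive work = 7.6 × 0.345 = 2.622 L·cmH2O.
× 0.098 J/(L·cmH2O) → 0.257 J.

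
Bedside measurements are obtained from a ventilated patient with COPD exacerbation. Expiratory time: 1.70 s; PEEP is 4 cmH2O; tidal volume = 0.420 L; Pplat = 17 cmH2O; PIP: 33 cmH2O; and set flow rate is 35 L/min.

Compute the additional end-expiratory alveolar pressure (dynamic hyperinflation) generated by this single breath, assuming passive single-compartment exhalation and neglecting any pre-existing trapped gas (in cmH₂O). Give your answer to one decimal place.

1.9

Flow: 35 L/min ÷ 60 = 0.5833 L/s.
R = (PIP − Pplat)/V̇ = (33 − 17) / 0.5833 = 16.0/0.5833 = 27.43 cmH2O·s/L.
C = Vt/(Pplat − PEEP) = 420.0 / (17 − 4) = 420.0/13.0 = 32.308 mL/cmH2O.
τ = R × C = 27.43 × 0.03231 L/cmH2O = 0.8863 s.
Fraction remaining = e^(−Te/τ) = e^(−1.70/0.8863) = 0.1469; trapped volume = 420.0 × 0.1469 = 61.698 mL.
Additional alveolar pressure from trapping ≈ V_trapped / C = 61.698 / 32.308 = 1.91 cmH2O.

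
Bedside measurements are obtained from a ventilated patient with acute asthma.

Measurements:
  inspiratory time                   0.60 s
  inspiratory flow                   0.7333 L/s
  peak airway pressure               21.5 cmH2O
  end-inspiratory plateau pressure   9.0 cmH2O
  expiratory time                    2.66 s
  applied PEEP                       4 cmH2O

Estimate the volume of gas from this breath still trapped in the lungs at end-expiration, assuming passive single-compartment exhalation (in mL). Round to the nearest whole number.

75

Vt = flow × Ti = 0.7333 L/s × 0.60 s × 1000 mL/L = 439.98 mL.
R = (PIP − Pplat)/V̇ = (21.5 − 9.0) / 0.7333 = 12.5/0.7333 = 17.046 cmH2O·s/L.
C = Vt/(Pplat − PEEP) = 439.98 / (9.0 − 4) = 439.98/5.0 = 87.996 mL/cmH2O.
τ = R × C = 17.046 × 0.088 L/cmH2O = 1.5 s.
Fraction remaining = e^(−Te/τ) = e^(−2.66/1.5) = 0.1698.
Trapped volume = 439.98 × 0.1698 = 74.709 mL.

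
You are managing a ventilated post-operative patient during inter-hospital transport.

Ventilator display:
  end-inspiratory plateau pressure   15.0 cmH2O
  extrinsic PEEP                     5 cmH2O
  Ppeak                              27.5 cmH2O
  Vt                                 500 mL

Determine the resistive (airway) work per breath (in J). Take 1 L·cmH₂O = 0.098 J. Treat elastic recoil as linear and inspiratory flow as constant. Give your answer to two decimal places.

With constant inspiratory flow the resistive pressure is constant at PIP − Pplat = 27.5 − 15.0 = 12.5 cmH2O, so resistive work = 12.5 × 0.500 = 6.25 L·cmH2O.
× 0.098 J/(L·cmH2O) → 0.6125 J.

0.61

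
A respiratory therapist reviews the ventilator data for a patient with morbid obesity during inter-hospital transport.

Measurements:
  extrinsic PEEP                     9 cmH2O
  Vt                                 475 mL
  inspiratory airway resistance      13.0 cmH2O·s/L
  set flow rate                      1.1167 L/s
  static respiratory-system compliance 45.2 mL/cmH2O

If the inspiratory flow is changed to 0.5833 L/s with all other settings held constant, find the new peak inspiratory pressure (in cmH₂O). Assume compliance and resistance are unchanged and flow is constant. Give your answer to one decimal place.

PIP = Vt/C + R·V̇ + PEEP (constant-flow equation of motion).
Only the resistive term changes: ΔPIP = R × ΔV̇ = 13.0 × (0.5833 − 1.1167) = 13.0 × -0.5334 = -6.934 cmH2O.
Original PIP = 475/45.2 + 13.0×1.1167 + 9 = 34.026 cmH2O; new PIP = 34.026 + (-6.934) = 27.092 cmH2O.

27.1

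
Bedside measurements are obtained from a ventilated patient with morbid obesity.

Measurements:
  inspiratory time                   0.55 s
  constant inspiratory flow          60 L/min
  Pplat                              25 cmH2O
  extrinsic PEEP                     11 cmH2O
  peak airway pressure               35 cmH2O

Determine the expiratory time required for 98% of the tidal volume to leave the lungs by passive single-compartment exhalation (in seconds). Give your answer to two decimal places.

Flow: 60 L/min ÷ 60 = 1 L/s.
Vt = flow × Ti = 1 L/s × 0.55 s × 1000 mL/L = 550.0 mL.
R = (PIP − Pplat)/V̇ = (35 − 25) / 1 = 10.0/1 = 10.0 cmH2O·s/L.
C = Vt/(Pplat − PEEP) = 550.0 / (25 − 11) = 550.0/14.0 = 39.286 mL/cmH2O.
τ = R × C = 10.0 × 0.03929 L/cmH2O = 0.3929 s.
t = −τ·ln(1 − 0.98) = −0.3929·ln(0.02) = 1.537 s.

1.54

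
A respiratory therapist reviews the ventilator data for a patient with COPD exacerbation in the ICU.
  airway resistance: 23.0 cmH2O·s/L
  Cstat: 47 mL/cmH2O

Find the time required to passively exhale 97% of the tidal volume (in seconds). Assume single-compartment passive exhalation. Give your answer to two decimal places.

τ = R × C = 23.0 × 47 mL/cmH2O = 23.0 × 0.047 L/cmH2O = 1.081 s.
Exhaled fraction f = 1 − e^(−t/τ) → t = −τ·ln(1 − f) = −1.081·ln(0.03) = 3.791 s.

3.79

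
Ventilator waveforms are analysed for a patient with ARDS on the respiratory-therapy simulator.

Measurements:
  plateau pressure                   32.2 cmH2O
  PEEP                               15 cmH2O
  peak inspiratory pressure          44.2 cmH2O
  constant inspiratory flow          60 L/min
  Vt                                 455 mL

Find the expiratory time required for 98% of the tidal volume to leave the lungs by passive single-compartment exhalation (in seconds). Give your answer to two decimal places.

Flow: 60 L/min ÷ 60 = 1 L/s.
R = (PIP − Pplat)/V̇ = (44.2 − 32.2) / 1 = 12.0/1 = 12.0 cmH2O·s/L.
C = Vt/(Pplat − PEEP) = 455.0 / (32.2 − 15) = 455.0/17.2 = 26.453 mL/cmH2O.
τ = R × C = 12.0 × 0.02645 L/cmH2O = 0.3174 s.
t = −τ·ln(1 − 0.98) = −0.3174·ln(0.02) = 1.242 s.

1.24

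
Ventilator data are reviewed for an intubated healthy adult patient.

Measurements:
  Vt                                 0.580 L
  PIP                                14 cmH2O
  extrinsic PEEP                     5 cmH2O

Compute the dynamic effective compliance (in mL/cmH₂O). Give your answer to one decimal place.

Dynamic compliance = Vt / (PIP − PEEP) = 580 / (14 − 5) = 580 / 9.0 = 64.444 mL/cmH2O.

64.4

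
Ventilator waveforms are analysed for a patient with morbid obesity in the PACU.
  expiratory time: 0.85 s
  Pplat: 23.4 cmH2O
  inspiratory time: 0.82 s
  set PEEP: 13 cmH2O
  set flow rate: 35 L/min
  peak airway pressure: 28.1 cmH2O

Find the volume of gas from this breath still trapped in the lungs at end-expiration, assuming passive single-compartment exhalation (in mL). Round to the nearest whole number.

Flow: 35 L/min ÷ 60 = 0.5833 L/s.
Vt = flow × Ti = 0.5833 L/s × 0.82 s × 1000 mL/L = 478.31 mL.
R = (PIP − Pplat)/V̇ = (28.1 − 23.4) / 0.5833 = 4.7/0.5833 = 8.058 cmH2O·s/L.
C = Vt/(Pplat − PEEP) = 478.31 / (23.4 − 13) = 478.31/10.4 = 45.991 mL/cmH2O.
τ = R × C = 8.058 × 0.04599 L/cmH2O = 0.3706 s.
Fraction remaining = e^(−Te/τ) = e^(−0.85/0.3706) = 0.1009.
Trapped volume = 478.31 × 0.1009 = 48.261 mL.

48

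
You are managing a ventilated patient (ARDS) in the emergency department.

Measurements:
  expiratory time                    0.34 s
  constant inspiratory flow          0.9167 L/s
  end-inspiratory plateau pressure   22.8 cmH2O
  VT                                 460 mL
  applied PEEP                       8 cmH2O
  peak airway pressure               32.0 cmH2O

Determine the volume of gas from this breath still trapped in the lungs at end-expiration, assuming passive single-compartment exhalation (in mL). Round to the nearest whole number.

R = (PIP − Pplat)/V̇ = (32.0 − 22.8) / 0.9167 = 9.2/0.9167 = 10.036 cmH2O·s/L.
C = Vt/(Pplat − PEEP) = 460.0 / (22.8 − 8) = 460.0/14.8 = 31.081 mL/cmH2O.
τ = R × C = 10.036 × 0.03108 L/cmH2O = 0.3119 s.
Fraction remaining = e^(−Te/τ) = e^(−0.34/0.3119) = 0.3362.
Trapped volume = 460.0 × 0.3362 = 154.65 mL.

155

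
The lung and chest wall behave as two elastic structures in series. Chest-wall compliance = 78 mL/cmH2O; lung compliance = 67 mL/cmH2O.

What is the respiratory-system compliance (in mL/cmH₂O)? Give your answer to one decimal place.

36.0

Lung and chest wall are elastances in series: 1/Crs = 1/CL + 1/Ccw.
1/Crs = 1/67 + 1/78 = 0.02775.
Crs = 36.036 mL/cmH2O.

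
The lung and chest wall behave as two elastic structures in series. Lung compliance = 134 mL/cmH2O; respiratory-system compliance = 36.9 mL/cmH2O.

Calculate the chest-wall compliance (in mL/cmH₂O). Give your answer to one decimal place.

1/Ccw = 1/Crs − 1/CL.
1/Ccw = 1/36.9 − 1/134 = 0.01964.
Ccw = 50.916 mL/cmH2O.

50.9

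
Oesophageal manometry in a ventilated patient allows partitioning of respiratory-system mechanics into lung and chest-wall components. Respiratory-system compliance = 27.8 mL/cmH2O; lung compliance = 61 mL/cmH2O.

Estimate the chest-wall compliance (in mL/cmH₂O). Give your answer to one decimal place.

1/Ccw = 1/Crs − 1/CL.
1/Ccw = 1/27.8 − 1/61 = 0.01958.
Ccw = 51.073 mL/cmH2O.

51.1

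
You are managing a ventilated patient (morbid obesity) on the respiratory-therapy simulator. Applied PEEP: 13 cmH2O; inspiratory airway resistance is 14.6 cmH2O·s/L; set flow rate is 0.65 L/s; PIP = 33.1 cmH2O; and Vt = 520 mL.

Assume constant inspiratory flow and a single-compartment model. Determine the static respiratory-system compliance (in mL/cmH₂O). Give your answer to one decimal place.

49.0

Equation of motion (constant flow): PIP = Vt/C + R·V̇ + PEEP.
Vt/C = PIP − R·V̇ − PEEP = 33.1 − 14.6×0.65 − 13 = 33.1 − 9.49 − 13 = 10.61 cmH2O.
C = Vt / 10.61 = 520 / 10.61 = 49.01 mL/cmH2O.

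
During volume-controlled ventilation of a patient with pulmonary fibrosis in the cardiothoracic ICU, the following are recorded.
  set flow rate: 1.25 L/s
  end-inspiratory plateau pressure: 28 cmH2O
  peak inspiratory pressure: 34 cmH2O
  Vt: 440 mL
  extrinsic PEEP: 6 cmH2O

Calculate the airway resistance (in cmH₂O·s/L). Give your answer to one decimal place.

Raw = (PIP − Pplat) / flow = (34 − 28) / 1.25 = 6.0 / 1.25 = 4.8 cmH2O·s/L.

4.8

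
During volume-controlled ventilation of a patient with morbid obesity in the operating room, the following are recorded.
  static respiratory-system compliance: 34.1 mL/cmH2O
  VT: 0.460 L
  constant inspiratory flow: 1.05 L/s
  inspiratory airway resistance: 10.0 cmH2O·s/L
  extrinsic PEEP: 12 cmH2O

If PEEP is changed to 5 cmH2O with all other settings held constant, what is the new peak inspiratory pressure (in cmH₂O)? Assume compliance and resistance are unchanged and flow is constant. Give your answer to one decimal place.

29.0

PIP = Vt/C + R·V̇ + PEEP (constant-flow equation of motion).
Only the baseline term changes: ΔPIP = ΔPEEP = 5 − 12 = -7.0 cmH2O.
Original PIP = 460/34.1 + 10.0×1.05 + 12 = 35.99 cmH2O; new PIP = 35.99 + (-7.0) = 28.99 cmH2O.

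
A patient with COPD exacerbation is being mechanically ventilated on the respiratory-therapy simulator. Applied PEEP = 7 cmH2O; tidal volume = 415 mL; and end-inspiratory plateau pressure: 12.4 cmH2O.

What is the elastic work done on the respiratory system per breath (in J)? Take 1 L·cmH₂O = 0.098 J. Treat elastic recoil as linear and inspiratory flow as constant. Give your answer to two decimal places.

Elastic work ≈ ½ × (Pplat − PEEP) × Vt = 0.5 × (12.4 − 7) × 0.415 L = 0.5 × 5.4 × 0.415 = 1.121 L·cmH2O.
× 0.098 J/(L·cmH2O) → 0.1099 J.

0.11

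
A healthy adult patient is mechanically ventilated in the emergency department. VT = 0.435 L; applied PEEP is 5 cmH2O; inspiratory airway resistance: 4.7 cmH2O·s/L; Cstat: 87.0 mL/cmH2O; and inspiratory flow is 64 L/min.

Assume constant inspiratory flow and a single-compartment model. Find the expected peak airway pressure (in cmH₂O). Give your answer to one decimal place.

15.0

Flow: 64 L/min ÷ 60 = 1.0667 L/s.
Equation of motion (constant flow): PIP = Vt/C + R·V̇ + PEEP.
PIP = 435/87.0 + 4.7×1.0667 + 5 = 5.0 + 5.013 + 5 = 15.013 cmH2O.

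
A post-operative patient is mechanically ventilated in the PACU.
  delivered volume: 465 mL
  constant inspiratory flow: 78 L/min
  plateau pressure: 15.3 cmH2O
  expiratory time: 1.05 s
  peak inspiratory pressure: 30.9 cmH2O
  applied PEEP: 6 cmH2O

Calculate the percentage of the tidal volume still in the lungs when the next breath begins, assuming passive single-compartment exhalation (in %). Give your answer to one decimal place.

Flow: 78 L/min ÷ 60 = 1.3 L/s.
R = (PIP − Pplat)/V̇ = (30.9 − 15.3) / 1.3 = 15.6/1.3 = 12.0 cmH2O·s/L.
C = Vt/(Pplat − PEEP) = 465.0 / (15.3 − 6) = 465.0/9.3 = 50.0 mL/cmH2O.
τ = R × C = 12.0 × 0.05 L/cmH2O = 0.6 s.
Fraction remaining at end-expiration = e^(−Te/τ) = e^(−1.05/0.6) = 0.1738 → 17.38%.

17.4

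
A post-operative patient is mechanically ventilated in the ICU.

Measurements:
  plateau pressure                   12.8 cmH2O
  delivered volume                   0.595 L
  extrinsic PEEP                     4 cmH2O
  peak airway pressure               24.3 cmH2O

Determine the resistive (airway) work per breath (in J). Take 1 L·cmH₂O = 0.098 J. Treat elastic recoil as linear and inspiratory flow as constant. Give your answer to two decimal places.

0.67

With constant inspiratory flow the resistive pressure is constant at PIP − Pplat = 24.3 − 12.8 = 11.5 cmH2O, so resistive work = 11.5 × 0.595 = 6.843 L·cmH2O.
× 0.098 J/(L·cmH2O) → 0.6706 J.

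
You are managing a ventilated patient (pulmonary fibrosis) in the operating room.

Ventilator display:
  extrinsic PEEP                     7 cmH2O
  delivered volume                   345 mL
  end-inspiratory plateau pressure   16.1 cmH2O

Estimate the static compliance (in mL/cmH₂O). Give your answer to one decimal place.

37.9

Cstat = Vt / (Pplat − PEEP) = 345 / (16.1 − 7) = 345 / 9.1 = 37.912 mL/cmH2O.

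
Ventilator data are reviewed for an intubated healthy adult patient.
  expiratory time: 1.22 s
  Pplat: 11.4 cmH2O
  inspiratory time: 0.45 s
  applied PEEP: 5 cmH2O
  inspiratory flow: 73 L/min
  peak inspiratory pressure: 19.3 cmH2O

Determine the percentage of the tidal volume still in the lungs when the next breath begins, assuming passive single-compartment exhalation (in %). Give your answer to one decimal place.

11.1

Flow: 73 L/min ÷ 60 = 1.2167 L/s.
Vt = flow × Ti = 1.2167 L/s × 0.45 s × 1000 mL/L = 547.52 mL.
R = (PIP − Pplat)/V̇ = (19.3 − 11.4) / 1.2167 = 7.9/1.2167 = 6.493 cmH2O·s/L.
C = Vt/(Pplat − PEEP) = 547.52 / (11.4 − 5) = 547.52/6.4 = 85.55 mL/cmH2O.
τ = R × C = 6.493 × 0.08555 L/cmH2O = 0.5555 s.
Fraction remaining at end-expiration = e^(−Te/τ) = e^(−1.22/0.5555) = 0.1112 → 11.12%.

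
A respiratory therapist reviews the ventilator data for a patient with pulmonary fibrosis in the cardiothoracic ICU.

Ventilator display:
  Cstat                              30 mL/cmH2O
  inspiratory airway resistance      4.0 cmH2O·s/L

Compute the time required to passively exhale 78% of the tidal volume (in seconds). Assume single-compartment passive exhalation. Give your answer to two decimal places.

τ = R × C = 4.0 × 30 mL/cmH2O = 4.0 × 0.030 L/cmH2O = 0.12 s.
Exhaled fraction f = 1 − e^(−t/τ) → t = −τ·ln(1 − f) = −0.12·ln(0.22) = 0.1817 s.

0.18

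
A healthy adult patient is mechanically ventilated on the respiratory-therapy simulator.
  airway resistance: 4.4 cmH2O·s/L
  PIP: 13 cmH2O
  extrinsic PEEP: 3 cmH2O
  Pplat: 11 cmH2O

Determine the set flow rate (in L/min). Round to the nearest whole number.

27

flow = (PIP − Pplat) / Raw = (13 − 11) / 4.4 = 0.4545 L/s × 60 = 27.27 L/min.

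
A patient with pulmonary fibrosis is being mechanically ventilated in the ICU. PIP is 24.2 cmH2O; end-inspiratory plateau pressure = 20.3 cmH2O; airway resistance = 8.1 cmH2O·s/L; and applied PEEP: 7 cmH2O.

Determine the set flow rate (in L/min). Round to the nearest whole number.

29

flow = (PIP − Pplat) / Raw = (24.2 − 20.3) / 8.1 = 0.4815 L/s × 60 = 28.89 L/min.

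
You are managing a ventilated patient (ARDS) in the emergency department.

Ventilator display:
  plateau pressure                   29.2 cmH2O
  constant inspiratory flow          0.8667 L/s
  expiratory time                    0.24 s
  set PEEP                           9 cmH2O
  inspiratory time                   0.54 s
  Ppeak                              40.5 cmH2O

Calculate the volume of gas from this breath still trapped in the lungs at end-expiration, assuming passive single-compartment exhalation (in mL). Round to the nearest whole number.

211

Vt = flow × Ti = 0.8667 L/s × 0.54 s × 1000 mL/L = 468.02 mL.
R = (PIP − Pplat)/V̇ = (40.5 − 29.2) / 0.8667 = 11.3/0.8667 = 13.038 cmH2O·s/L.
C = Vt/(Pplat − PEEP) = 468.02 / (29.2 − 9) = 468.02/20.2 = 23.169 mL/cmH2O.
τ = R × C = 13.038 × 0.02317 L/cmH2O = 0.3021 s.
Fraction remaining = e^(−Te/τ) = e^(−0.24/0.3021) = 0.4518.
Trapped volume = 468.02 × 0.4518 = 211.45 mL.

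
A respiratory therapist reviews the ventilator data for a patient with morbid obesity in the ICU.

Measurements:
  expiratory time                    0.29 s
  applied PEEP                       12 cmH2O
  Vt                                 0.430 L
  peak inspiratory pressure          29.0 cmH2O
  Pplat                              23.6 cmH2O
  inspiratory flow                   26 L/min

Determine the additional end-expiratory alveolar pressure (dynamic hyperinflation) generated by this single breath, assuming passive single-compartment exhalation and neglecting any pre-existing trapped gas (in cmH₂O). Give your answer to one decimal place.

6.2

Flow: 26 L/min ÷ 60 = 0.4333 L/s.
R = (PIP − Pplat)/V̇ = (29.0 − 23.6) / 0.4333 = 5.4/0.4333 = 12.462 cmH2O·s/L.
C = Vt/(Pplat − PEEP) = 430.0 / (23.6 − 12) = 430.0/11.6 = 37.069 mL/cmH2O.
τ = R × C = 12.462 × 0.03707 L/cmH2O = 0.462 s.
Fraction remaining = e^(−Te/τ) = e^(−0.29/0.462) = 0.5338; trapped volume = 430.0 × 0.5338 = 229.53 mL.
Additional alveolar pressure from trapping ≈ V_trapped / C = 229.53 / 37.069 = 6.192 cmH2O.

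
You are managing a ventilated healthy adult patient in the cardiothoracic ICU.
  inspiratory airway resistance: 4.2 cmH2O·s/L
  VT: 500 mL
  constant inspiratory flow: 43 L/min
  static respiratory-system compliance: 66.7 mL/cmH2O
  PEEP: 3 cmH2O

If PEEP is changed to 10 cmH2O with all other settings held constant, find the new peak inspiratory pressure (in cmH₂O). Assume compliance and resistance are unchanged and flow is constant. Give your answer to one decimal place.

Flow: 43 L/min ÷ 60 = 0.7167 L/s.
PIP = Vt/C + R·V̇ + PEEP (constant-flow equation of motion).
Only the baseline term changes: ΔPIP = ΔPEEP = 10 − 3 = 7.0 cmH2O.
Original PIP = 500/66.7 + 4.2×0.7167 + 3 = 13.506 cmH2O; new PIP = 13.506 + (7.0) = 20.506 cmH2O.

20.5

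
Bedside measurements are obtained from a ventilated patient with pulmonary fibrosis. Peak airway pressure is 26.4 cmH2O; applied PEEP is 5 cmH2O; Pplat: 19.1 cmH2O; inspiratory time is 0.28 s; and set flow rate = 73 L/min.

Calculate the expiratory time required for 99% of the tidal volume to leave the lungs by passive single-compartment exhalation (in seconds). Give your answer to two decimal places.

0.67

Flow: 73 L/min ÷ 60 = 1.2167 L/s.
Vt = flow × Ti = 1.2167 L/s × 0.28 s × 1000 mL/L = 340.68 mL.
R = (PIP − Pplat)/V̇ = (26.4 − 19.1) / 1.2167 = 7.3/1.2167 = 6.0 cmH2O·s/L.
C = Vt/(Pplat − PEEP) = 340.68 / (19.1 − 5) = 340.68/14.1 = 24.162 mL/cmH2O.
τ = R × C = 6.0 × 0.02416 L/cmH2O = 0.145 s.
t = −τ·ln(1 − 0.99) = −0.145·ln(0.01) = 0.6677 s.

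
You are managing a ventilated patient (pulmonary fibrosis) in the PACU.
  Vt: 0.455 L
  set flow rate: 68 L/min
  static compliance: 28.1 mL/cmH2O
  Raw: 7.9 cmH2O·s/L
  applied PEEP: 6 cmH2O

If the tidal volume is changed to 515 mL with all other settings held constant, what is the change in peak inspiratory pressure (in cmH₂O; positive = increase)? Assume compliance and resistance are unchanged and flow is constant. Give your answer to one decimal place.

PIP = Vt/C + R·V̇ + PEEP (constant-flow equation of motion).
Only the elastic term changes: ΔPIP = ΔVt / C = (515 − 455) / 28.1 = 2.135 cmH2O.

2.1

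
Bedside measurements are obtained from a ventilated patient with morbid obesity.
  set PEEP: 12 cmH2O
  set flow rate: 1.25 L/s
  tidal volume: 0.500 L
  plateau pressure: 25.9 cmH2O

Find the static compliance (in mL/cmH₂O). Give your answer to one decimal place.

Cstat = Vt / (Pplat − PEEP) = 500 / (25.9 − 12) = 500 / 13.9 = 35.971 mL/cmH2O.

36.0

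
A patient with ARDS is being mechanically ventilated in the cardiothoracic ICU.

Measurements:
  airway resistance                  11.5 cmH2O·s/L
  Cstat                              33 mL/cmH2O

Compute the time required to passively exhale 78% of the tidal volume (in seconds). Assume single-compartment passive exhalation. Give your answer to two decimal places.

0.57

τ = R × C = 11.5 × 33 mL/cmH2O = 11.5 × 0.033 L/cmH2O = 0.3795 s.
Exhaled fraction f = 1 − e^(−t/τ) → t = −τ·ln(1 − f) = −0.3795·ln(0.22) = 0.5746 s.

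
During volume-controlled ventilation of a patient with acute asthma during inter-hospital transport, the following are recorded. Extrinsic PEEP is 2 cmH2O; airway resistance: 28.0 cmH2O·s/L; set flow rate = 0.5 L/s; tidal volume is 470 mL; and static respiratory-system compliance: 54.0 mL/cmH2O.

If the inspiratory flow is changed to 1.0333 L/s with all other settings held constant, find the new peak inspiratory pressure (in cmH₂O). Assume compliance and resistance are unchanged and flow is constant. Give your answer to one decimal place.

PIP = Vt/C + R·V̇ + PEEP (constant-flow equation of motion).
Only the resistive term changes: ΔPIP = R × ΔV̇ = 28.0 × (1.0333 − 0.5) = 28.0 × 0.5333 = 14.932 cmH2O.
Original PIP = 470/54.0 + 28.0×0.5 + 2 = 24.704 cmH2O; new PIP = 24.704 + (14.932) = 39.636 cmH2O.

39.6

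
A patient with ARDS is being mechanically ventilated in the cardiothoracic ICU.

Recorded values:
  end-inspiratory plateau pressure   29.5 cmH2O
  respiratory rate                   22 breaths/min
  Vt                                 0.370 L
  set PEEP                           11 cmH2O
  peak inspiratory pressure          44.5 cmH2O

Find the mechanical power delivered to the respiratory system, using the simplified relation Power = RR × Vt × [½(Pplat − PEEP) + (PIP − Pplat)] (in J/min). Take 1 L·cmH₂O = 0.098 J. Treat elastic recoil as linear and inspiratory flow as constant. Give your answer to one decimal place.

Per-breath work = Vt × [½(Pplat−PEEP) + (PIP−Pplat)] = 0.370 × [0.5×18.5 + 15.0] = 0.370 × 24.25 = 8.973 L·cmH2O.
Power = 22 × 8.973 = 197.41 L·cmH2O/min.
× 0.098 J/(L·cmH2O) → 19.346 J/min.

19.3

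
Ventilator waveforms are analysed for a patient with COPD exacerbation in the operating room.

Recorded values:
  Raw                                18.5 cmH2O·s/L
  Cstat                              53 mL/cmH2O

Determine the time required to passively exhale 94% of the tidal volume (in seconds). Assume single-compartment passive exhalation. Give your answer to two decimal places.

2.76

τ = R × C = 18.5 × 53 mL/cmH2O = 18.5 × 0.053 L/cmH2O = 0.9805 s.
Exhaled fraction f = 1 − e^(−t/τ) → t = −τ·ln(1 − f) = −0.9805·ln(0.06) = 2.759 s.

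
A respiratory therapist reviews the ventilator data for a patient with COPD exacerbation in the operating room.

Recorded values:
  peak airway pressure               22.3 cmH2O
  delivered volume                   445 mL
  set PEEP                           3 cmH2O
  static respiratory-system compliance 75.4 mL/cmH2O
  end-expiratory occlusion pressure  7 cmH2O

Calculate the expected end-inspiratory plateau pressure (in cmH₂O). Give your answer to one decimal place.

End-expiratory occlusion gives total PEEP = 7 cmH2O (intrinsic PEEP = 7 − 3 = 4). Use total PEEP for the elastic gradient.
Pplat = PEEPtotal + Vt / Cstat = 7 + 445 / 75.4 = 7 + 5.902 = 12.902 cmH2O.

12.9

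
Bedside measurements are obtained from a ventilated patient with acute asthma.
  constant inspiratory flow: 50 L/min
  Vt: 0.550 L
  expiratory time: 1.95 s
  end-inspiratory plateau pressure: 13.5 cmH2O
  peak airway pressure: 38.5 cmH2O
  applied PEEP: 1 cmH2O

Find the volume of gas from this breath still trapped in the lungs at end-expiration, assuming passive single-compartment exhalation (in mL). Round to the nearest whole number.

Flow: 50 L/min ÷ 60 = 0.8333 L/s.
R = (PIP − Pplat)/V̇ = (38.5 − 13.5) / 0.8333 = 25.0/0.8333 = 30.001 cmH2O·s/L.
C = Vt/(Pplat − PEEP) = 550.0 / (13.5 − 1) = 550.0/12.5 = 44.0 mL/cmH2O.
τ = R × C = 30.001 × 0.044 L/cmH2O = 1.32 s.
Fraction remaining = e^(−Te/τ) = e^(−1.95/1.32) = 0.2283.
Trapped volume = 550.0 × 0.2283 = 125.57 mL.

126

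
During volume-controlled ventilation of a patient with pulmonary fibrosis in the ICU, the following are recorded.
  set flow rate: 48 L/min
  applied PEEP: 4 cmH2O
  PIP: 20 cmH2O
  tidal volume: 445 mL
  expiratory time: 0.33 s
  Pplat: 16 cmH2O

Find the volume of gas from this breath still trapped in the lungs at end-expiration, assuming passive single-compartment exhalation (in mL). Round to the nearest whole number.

Flow: 48 L/min ÷ 60 = 0.8 L/s.
R = (PIP − Pplat)/V̇ = (20 − 16) / 0.8 = 4.0/0.8 = 5.0 cmH2O·s/L.
C = Vt/(Pplat − PEEP) = 445.0 / (16 − 4) = 445.0/12.0 = 37.083 mL/cmH2O.
τ = R × C = 5.0 × 0.03708 L/cmH2O = 0.1854 s.
Fraction remaining = e^(−Te/τ) = e^(−0.33/0.1854) = 0.1686.
Trapped volume = 445.0 × 0.1686 = 75.027 mL.

75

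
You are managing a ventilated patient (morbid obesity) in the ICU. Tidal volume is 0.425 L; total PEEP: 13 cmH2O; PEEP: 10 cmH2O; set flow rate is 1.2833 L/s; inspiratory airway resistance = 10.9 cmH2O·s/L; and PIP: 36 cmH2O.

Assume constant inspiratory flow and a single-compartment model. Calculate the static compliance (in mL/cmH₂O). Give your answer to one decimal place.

Total PEEP = 13 cmH2O (set 10 + intrinsic 3); this is the baseline alveolar pressure.
Equation of motion (constant flow): PIP = Vt/C + R·V̇ + PEEP.
Vt/C = PIP − R·V̇ − PEEP = 36 − 10.9×1.2833 − 13 = 36 − 13.988 − 13 = 9.012 cmH2O.
C = Vt / 9.012 = 425 / 9.012 = 47.159 mL/cmH2O.

47.2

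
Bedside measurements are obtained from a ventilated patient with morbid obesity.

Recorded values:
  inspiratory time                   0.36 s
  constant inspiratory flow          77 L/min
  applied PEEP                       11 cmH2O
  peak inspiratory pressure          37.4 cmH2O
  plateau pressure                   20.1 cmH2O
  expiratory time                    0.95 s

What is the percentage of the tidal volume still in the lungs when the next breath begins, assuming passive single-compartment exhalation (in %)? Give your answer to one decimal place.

Flow: 77 L/min ÷ 60 = 1.2833 L/s.
Vt = flow × Ti = 1.2833 L/s × 0.36 s × 1000 mL/L = 461.99 mL.
R = (PIP − Pplat)/V̇ = (37.4 − 20.1) / 1.2833 = 17.3/1.2833 = 13.481 cmH2O·s/L.
C = Vt/(Pplat − PEEP) = 461.99 / (20.1 − 11) = 461.99/9.1 = 50.768 mL/cmH2O.
τ = R × C = 13.481 × 0.05077 L/cmH2O = 0.6844 s.
Fraction remaining at end-expiration = e^(−Te/τ) = e^(−0.95/0.6844) = 0.2496 → 24.96%.

25.0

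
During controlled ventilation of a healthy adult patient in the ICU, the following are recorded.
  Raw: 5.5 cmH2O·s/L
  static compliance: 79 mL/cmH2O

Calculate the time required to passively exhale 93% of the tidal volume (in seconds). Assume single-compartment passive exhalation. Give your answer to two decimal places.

τ = R × C = 5.5 × 79 mL/cmH2O = 5.5 × 0.079 L/cmH2O = 0.4345 s.
Exhaled fraction f = 1 − e^(−t/τ) → t = −τ·ln(1 − f) = −0.4345·ln(0.07) = 1.155 s.

1.16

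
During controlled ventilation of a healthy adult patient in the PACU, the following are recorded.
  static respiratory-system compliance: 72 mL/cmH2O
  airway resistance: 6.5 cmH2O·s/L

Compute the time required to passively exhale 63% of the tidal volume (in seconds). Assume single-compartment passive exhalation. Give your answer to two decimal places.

0.47

τ = R × C = 6.5 × 72 mL/cmH2O = 6.5 × 0.072 L/cmH2O = 0.468 s.
Exhaled fraction f = 1 − e^(−t/τ) → t = −τ·ln(1 − f) = −0.468·ln(0.37) = 0.4653 s.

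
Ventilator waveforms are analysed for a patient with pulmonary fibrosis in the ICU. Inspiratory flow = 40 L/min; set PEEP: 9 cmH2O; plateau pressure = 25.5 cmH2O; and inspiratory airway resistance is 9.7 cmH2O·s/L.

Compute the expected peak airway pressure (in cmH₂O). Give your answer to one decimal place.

Flow: 40 L/min ÷ 60 = 0.6667 L/s.
PIP = Pplat + Raw × flow = 25.5 + 9.7 × 0.6667 = 25.5 + 6.467 = 31.967 cmH2O.

32.0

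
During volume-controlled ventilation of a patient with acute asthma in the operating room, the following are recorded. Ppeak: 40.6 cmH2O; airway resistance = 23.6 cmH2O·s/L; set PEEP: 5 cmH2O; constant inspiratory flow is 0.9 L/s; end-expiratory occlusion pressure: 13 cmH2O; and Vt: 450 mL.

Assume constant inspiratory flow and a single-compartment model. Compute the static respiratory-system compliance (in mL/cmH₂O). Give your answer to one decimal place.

Total PEEP = 13 cmH2O (set 5 + intrinsic 8); this is the baseline alveolar pressure.
Equation of motion (constant flow): PIP = Vt/C + R·V̇ + PEEP.
Vt/C = PIP − R·V̇ − PEEP = 40.6 − 23.6×0.9 − 13 = 40.6 − 21.24 − 13 = 6.36 cmH2O.
C = Vt / 6.36 = 450 / 6.36 = 70.755 mL/cmH2O.

70.8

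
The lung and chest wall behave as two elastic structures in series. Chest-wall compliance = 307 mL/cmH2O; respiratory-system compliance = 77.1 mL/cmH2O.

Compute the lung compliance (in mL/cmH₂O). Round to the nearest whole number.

1/CL = 1/Crs − 1/Ccw.
1/CL = 1/77.1 − 1/307 = 0.009713.
CL = 102.95 mL/cmH2O.

103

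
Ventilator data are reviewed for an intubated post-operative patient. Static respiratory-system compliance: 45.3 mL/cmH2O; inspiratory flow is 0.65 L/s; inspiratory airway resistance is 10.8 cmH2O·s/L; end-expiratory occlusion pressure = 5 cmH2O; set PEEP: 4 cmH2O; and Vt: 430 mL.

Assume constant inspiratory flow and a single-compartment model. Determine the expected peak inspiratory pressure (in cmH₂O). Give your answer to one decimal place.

21.5

Total PEEP = 5 cmH2O (set 4 + intrinsic 1); this is the baseline alveolar pressure.
Equation of motion (constant flow): PIP = Vt/C + R·V̇ + PEEP.
PIP = 430/45.3 + 10.8×0.65 + 5 = 9.492 + 7.02 + 5 = 21.512 cmH2O.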